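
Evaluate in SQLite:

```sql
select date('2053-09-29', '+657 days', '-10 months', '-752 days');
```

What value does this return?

Applying '+657 days' to 2053-09-29: counting 657 days forward gives 2055-07-18.
Adding -10 months to 2055-07-18 gives 2054-09-18.
Applying '-752 days' to 2054-09-18: counting 752 days back gives 2052-08-27.

2052-08-27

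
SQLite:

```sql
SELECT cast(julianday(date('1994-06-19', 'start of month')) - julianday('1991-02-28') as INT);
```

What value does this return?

1189

`start of month` rewinds 1994-06-19 to 1994-06-01.
0 days remain in February 1991 after the 28th (28 − 28).
Full months from March 1991 through May 1994 contribute their day counts.
Then 1 day into June 1994.
Total: 0 + 31 + 30 + 31 + 30 + 31 + 31 + 30 + 31 + 30 + 31 + 31 + 29 + 31 + 30 + 31 + 30 + 31 + 31 + 30 + 31 + 30 + 31 + 31 + 28 + 31 + 30 + 31 + 30 + 31 + 31 + 30 + 31 + 30 + 31 + 31 + 28 + 31 + 30 + 31 + 1 = 1189.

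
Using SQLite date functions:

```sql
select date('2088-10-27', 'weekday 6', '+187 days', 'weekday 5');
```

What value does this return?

2089-05-06

`weekday 6` advances to the next Saturday; 2088-10-27 is a Wednesday, so it moves forward to 2088-10-30.
Applying '+187 days' to 2088-10-30: counting 187 days forward gives 2089-05-05.
`weekday 5` advances to the next Friday; 2089-05-05 is a Thursday, so it moves forward to 2089-05-06.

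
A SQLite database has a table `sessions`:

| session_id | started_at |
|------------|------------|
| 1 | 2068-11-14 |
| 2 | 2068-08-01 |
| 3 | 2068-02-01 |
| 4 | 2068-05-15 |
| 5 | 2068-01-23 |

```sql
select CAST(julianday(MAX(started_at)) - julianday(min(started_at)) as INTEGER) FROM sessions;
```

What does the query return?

296

MIN = 2068-01-23, MAX = 2068-11-14.
8 days remain in January 2068 after the 23rd (31 − 23).
Full months from February 2068 through October 2068 contribute their day counts.
Then 14 days into November 2068.
Total: 8 + 29 + 31 + 30 + 31 + 30 + 31 + 31 + 30 + 31 + 14 = 296.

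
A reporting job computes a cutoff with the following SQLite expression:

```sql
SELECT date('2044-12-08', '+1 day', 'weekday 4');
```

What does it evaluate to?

Advancing 1 more day within December lands on 2044-12-09.
`weekday 4` advances to the next Thursday; 2044-12-09 is a Friday, so it moves forward to 2044-12-15.

2044-12-15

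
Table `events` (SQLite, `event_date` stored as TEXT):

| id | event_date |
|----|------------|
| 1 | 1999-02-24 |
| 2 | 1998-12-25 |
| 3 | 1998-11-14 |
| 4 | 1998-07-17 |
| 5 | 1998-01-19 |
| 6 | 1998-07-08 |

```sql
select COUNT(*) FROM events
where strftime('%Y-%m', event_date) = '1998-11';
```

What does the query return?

1

Rows with year-month 1998-11: 1998-11-14 → 1.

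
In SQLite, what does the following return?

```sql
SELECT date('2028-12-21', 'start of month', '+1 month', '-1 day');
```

`start of month` rewinds 2028-12-21 to 2028-12-01.
Adding +1 month to 2028-12-01 gives 2029-01-01.
Going back 1 day from 2029-01-01 reaches 2028-12-31 (last day of December, 31 days).

2028-12-31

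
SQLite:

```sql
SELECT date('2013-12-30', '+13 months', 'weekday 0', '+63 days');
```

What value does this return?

2015-04-05

Adding +13 months to 2013-12-30 gives 2015-01-30.
`weekday 0` advances to the next Sunday; 2015-01-30 is a Friday, so it moves forward to 2015-02-01.
Applying '+63 days' to 2015-02-01: counting 63 days forward gives 2015-04-05.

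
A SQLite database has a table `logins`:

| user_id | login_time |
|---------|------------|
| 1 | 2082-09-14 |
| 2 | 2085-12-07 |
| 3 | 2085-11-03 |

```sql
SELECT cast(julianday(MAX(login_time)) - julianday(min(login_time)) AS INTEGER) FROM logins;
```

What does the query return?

MIN = 2082-09-14, MAX = 2085-12-07.
16 days remain in September 2082 after the 14th (30 − 14).
Full months from October 2082 through November 2085 contribute their day counts.
Then 7 days into December 2085.
Total: 16 + 31 + 30 + 31 + 31 + 28 + 31 + 30 + 31 + 30 + 31 + 31 + 30 + 31 + 30 + 31 + 31 + 29 + 31 + 30 + 31 + 30 + 31 + 31 + 30 + 31 + 30 + 31 + 31 + 28 + 31 + 30 + 31 + 30 + 31 + 31 + 30 + 31 + 30 + 7 = 1180.

1180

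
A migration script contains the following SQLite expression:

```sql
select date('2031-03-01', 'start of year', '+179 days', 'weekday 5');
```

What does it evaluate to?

`start of year` rewinds 2031-03-01 to 2031-01-01.
Applying '+179 days' to 2031-01-01: counting 179 days forward gives 2031-06-29.
`weekday 5` advances to the next Friday; 2031-06-29 is a Sunday, so it moves forward to 2031-07-04.

2031-07-04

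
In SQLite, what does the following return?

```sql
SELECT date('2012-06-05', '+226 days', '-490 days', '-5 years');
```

Applying '+226 days' to 2012-06-05: counting 226 days forward gives 2013-01-17.
Applying '-490 days' to 2013-01-17: counting 490 days back gives 2011-09-15.
Adding -5 years to 2011-09-15 gives 2006-09-15.

2006-09-15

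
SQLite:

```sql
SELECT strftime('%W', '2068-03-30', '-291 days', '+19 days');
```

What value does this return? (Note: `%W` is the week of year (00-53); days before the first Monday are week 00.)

First apply '-291 days', '+19 days': 2068-03-30 → 2067-07-02.
2067-07-02 is a Saturday. SQLite's %W counts Mondays since the year started; the result is 26.

26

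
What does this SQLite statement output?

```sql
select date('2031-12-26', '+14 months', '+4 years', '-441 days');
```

2035-12-13

Adding +14 months to 2031-12-26 gives 2033-02-26.
Adding +4 years to 2033-02-26 gives 2037-02-26.
Applying '-441 days' to 2037-02-26: counting 441 days back gives 2035-12-13.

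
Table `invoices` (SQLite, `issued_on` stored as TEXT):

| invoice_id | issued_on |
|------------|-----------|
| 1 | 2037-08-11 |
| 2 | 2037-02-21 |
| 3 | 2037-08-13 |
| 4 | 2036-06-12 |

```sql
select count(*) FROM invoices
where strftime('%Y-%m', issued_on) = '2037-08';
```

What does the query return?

2

Rows with year-month 2037-08: 2037-08-11, 2037-08-13 → 2.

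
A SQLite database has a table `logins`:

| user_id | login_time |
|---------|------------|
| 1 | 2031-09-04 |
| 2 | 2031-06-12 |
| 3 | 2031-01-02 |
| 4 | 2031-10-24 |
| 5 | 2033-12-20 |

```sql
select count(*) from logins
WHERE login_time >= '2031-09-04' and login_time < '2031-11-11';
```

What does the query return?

Rows in [2031-09-04, 2031-11-11): 2031-09-04, 2031-10-24 → 2 rows.

2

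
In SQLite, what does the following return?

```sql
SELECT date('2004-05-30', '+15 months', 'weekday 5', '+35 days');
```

Adding +15 months to 2004-05-30 gives 2005-08-30.
`weekday 5` advances to the next Friday; 2005-08-30 is a Tuesday, so it moves forward to 2005-09-02.
September 2005 has 30 days; 28 remain after the 2nd, so 29 days reach 2005-10-01.
Advancing 6 more days within October lands on 2005-10-07.

2005-10-07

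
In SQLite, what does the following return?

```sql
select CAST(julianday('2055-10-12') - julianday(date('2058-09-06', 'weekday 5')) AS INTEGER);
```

`weekday 5` advances to the next Friday; 2058-09-06 is already a Friday, so it stays at 2058-09-06.
19 days remain in October 2055 after the 12th (31 − 12).
Full months from November 2055 through August 2058 contribute their day counts.
Then 6 days into September 2058.
Total: 19 + 30 + 31 + 31 + 29 + 31 + 30 + 31 + 30 + 31 + 31 + 30 + 31 + 30 + 31 + 31 + 28 + 31 + 30 + 31 + 30 + 31 + 31 + 30 + 31 + 30 + 31 + 31 + 28 + 31 + 30 + 31 + 30 + 31 + 31 + 6 = 1060.
The subtraction is earlier − later, so the result is −1060 → -1060.

-1060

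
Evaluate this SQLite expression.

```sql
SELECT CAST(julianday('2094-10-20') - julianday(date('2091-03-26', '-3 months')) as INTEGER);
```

1394

Adding -3 months to 2091-03-26 gives 2090-12-26.
5 days remain in December 2090 after the 26th (31 − 26).
Full months from January 2091 through September 2094 contribute their day counts.
Then 20 days into October 2094.
Total: 5 + 31 + 28 + 31 + 30 + 31 + 30 + 31 + 31 + 30 + 31 + 30 + 31 + 31 + 29 + 31 + 30 + 31 + 30 + 31 + 31 + 30 + 31 + 30 + 31 + 31 + 28 + 31 + 30 + 31 + 30 + 31 + 31 + 30 + 31 + 30 + 31 + 31 + 28 + 31 + 30 + 31 + 30 + 31 + 31 + 30 + 20 = 1394.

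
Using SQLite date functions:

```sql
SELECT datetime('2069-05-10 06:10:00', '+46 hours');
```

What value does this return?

+46 hours from 2069-05-10 06:10:00 is 2069-05-12 04:10:00 (crosses midnight).

2069-05-12 04:10:00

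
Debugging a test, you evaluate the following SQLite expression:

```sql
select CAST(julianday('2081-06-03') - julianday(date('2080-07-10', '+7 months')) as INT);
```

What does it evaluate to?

113

Adding +7 months to 2080-07-10 gives 2081-02-10.
18 days remain in February 2081 after the 10th (28 − 10).
March 2081: 31 days.
April 2081: 30 days.
May 2081: 31 days.
Then 3 days into June 2081.
Total: 18 + 31 + 30 + 31 + 3 = 113.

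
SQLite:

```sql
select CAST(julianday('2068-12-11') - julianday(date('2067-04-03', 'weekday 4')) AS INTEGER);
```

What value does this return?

`weekday 4` advances to the next Thursday; 2067-04-03 is a Sunday, so it moves forward to 2067-04-07.
23 days remain in April 2067 after the 7th (30 − 7).
Full months from May 2067 through November 2068 contribute their day counts.
Then 11 days into December 2068.
Total: 23 + 31 + 30 + 31 + 31 + 30 + 31 + 30 + 31 + 31 + 29 + 31 + 30 + 31 + 30 + 31 + 31 + 30 + 31 + 30 + 11 = 614.

614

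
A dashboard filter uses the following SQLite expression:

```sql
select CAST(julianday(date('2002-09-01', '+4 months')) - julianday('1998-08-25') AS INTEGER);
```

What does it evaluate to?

1590

Adding +4 months to 2002-09-01 gives 2003-01-01.
6 days remain in August 1998 after the 25th (31 − 25).
Full months from September 1998 through December 2002 contribute their day counts.
Then 1 day into January 2003.
Total: 6 + 30 + 31 + 30 + 31 + 31 + 28 + 31 + 30 + 31 + 30 + 31 + 31 + 30 + 31 + 30 + 31 + 31 + 29 + 31 + 30 + 31 + 30 + 31 + 31 + 30 + 31 + 30 + 31 + 31 + 28 + 31 + 30 + 31 + 30 + 31 + 31 + 30 + 31 + 30 + 31 + 31 + 28 + 31 + 30 + 31 + 30 + 31 + 31 + 30 + 31 + 30 + 31 + 1 = 1590.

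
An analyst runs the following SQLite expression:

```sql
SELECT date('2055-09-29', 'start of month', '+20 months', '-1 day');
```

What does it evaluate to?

`start of month` rewinds 2055-09-29 to 2055-09-01.
Adding +20 months to 2055-09-01 gives 2057-05-01.
Going back 1 day from 2057-05-01 reaches 2057-04-30 (last day of April, 30 days).

2057-04-30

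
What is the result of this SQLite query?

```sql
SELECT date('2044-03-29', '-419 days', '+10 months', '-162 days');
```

2043-06-25

Applying '-419 days' to 2044-03-29: counting 419 days back gives 2043-02-04.
Adding +10 months to 2043-02-04 gives 2043-12-04.
Applying '-162 days' to 2043-12-04: counting 162 days back gives 2043-06-25.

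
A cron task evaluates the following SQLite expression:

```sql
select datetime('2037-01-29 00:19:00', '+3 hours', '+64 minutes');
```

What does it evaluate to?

2037-01-29 04:23:00

+3 hours from 2037-01-29 00:19:00 is 2037-01-29 03:19:00.
64 minutes = 1h 4m; +64 minutes from 2037-01-29 03:19:00 is 2037-01-29 04:23:00.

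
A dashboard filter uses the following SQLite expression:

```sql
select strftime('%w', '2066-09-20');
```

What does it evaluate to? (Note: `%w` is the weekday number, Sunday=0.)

2066-09-20 is a Monday; with Sunday=0 that is 1.

1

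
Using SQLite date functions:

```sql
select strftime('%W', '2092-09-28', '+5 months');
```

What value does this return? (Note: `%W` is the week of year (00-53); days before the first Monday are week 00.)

08

First apply '+5 months': 2092-09-28 → 2093-02-28.
2093-02-28 is a Saturday. SQLite's %W counts Mondays since the year started; the result is 08.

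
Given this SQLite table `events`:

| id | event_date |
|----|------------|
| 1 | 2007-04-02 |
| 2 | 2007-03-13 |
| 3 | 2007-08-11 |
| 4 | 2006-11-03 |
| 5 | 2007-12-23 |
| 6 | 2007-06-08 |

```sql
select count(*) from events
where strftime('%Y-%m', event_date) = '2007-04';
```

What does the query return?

Rows with year-month 2007-04: 2007-04-02 → 1.

1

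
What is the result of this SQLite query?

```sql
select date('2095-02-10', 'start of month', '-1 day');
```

`start of month` rewinds 2095-02-10 to 2095-02-01.
Going back 1 day from 2095-02-01 reaches 2095-01-31 (last day of January, 31 days).

2095-01-31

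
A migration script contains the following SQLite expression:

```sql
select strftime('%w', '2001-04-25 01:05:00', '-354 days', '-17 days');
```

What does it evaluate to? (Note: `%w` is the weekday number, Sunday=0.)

First apply '-354 days', '-17 days': 2001-04-25 01:05:00 → 2000-04-19 01:05:00.
2000-04-19 is a Wednesday; with Sunday=0 that is 3.

3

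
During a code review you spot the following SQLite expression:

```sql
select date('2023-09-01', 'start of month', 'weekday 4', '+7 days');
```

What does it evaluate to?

`start of month` rewinds 2023-09-01 to 2023-09-01.
`weekday 4` advances to the next Thursday; 2023-09-01 is a Friday, so it moves forward to 2023-09-07.
Advancing 7 more days within September lands on 2023-09-14.

2023-09-14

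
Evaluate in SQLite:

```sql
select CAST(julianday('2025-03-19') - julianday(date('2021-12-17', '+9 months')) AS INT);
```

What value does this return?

914

Adding +9 months to 2021-12-17 gives 2022-09-17.
13 days remain in September 2022 after the 17th (30 − 17).
Full months from October 2022 through February 2025 contribute their day counts.
Then 19 days into March 2025.
Total: 13 + 31 + 30 + 31 + 31 + 28 + 31 + 30 + 31 + 30 + 31 + 31 + 30 + 31 + 30 + 31 + 31 + 29 + 31 + 30 + 31 + 30 + 31 + 31 + 30 + 31 + 30 + 31 + 31 + 28 + 19 = 914.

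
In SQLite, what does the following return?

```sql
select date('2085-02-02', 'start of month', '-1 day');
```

2085-01-31

`start of month` rewinds 2085-02-02 to 2085-02-01.
Going back 1 day from 2085-02-01 reaches 2085-01-31 (last day of January, 31 days).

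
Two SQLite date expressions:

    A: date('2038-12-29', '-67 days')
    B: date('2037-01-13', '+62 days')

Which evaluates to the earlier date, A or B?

A = 2038-10-23.
B = 2037-03-16.
B is earlier.

B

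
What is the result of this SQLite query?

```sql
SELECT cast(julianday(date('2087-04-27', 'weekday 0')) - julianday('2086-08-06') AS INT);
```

`weekday 0` advances to the next Sunday; 2087-04-27 is already a Sunday, so it stays at 2087-04-27.
25 days remain in August 2086 after the 6th (31 − 6).
Full months from September 2086 through March 2087 contribute their day counts.
Then 27 days into April 2087.
Total: 25 + 30 + 31 + 30 + 31 + 31 + 28 + 31 + 27 = 264.

264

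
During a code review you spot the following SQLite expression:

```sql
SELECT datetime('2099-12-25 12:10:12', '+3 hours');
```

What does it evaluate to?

+3 hours from 2099-12-25 12:10:12 is 2099-12-25 15:10:12.

2099-12-25 15:10:12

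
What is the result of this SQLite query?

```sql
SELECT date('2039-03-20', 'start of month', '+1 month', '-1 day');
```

`start of month` rewinds 2039-03-20 to 2039-03-01.
Adding +1 month to 2039-03-01 gives 2039-04-01.
Going back 1 day from 2039-04-01 reaches 2039-03-31 (last day of March, 31 days).

2039-03-31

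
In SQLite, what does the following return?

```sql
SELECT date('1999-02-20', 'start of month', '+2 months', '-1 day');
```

`start of month` rewinds 1999-02-20 to 1999-02-01.
Adding +2 months to 1999-02-01 gives 1999-04-01.
Going back 1 day from 1999-04-01 reaches 1999-03-31 (last day of March, 31 days).

1999-03-31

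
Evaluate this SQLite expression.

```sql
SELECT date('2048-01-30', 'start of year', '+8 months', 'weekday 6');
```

2048-09-05

`start of year` rewinds 2048-01-30 to 2048-01-01.
Adding +8 months to 2048-01-01 gives 2048-09-01.
`weekday 6` advances to the next Saturday; 2048-09-01 is a Tuesday, so it moves forward to 2048-09-05.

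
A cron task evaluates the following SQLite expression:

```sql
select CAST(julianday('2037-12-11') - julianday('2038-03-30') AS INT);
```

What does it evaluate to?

-109

20 days remain in December 2037 after the 11th (31 − 11).
January 2038: 31 days.
February 2038: 28 days.
Then 30 days into March 2038.
Total: 20 + 31 + 28 + 30 = 109.
The subtraction is earlier − later, so the result is −109 → -109.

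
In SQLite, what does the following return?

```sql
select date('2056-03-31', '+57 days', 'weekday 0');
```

Applying '+57 days' to 2056-03-31: counting 57 days forward gives 2056-05-27.
`weekday 0` advances to the next Sunday; 2056-05-27 is a Saturday, so it moves forward to 2056-05-28.

2056-05-28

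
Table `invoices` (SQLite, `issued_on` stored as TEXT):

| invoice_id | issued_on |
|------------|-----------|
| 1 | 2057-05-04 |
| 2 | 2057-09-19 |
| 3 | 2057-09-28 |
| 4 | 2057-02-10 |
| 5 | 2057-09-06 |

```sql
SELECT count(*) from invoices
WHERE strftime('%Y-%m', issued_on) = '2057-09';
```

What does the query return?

Rows with year-month 2057-09: 2057-09-19, 2057-09-28, 2057-09-06 → 3.

3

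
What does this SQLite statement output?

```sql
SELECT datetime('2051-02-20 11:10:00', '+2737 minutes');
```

2051-02-22 08:47:00

2737 minutes = 45h 37m; +2737 minutes from 2051-02-20 11:10:00 is 2051-02-22 08:47:00 (crosses midnight).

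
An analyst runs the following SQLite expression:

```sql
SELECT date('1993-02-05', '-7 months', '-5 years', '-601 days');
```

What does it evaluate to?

1985-11-11

Adding -7 months to 1993-02-05 gives 1992-07-05.
Adding -5 years to 1992-07-05 gives 1987-07-05.
Applying '-601 days' to 1987-07-05: counting 601 days back gives 1985-11-11.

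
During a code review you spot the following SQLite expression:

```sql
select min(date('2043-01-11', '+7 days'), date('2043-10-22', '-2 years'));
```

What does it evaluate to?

date('2043-01-11', '+7 days') → 2043-01-18.
date('2043-10-22', '-2 years') → 2041-10-22.
Earlier of the two is 2041-10-22.

2041-10-22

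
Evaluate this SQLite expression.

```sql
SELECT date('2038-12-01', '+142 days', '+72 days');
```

Applying '+142 days' to 2038-12-01: counting 142 days forward gives 2039-04-22.
Applying '+72 days' to 2039-04-22: counting 72 days forward gives 2039-07-03.

2039-07-03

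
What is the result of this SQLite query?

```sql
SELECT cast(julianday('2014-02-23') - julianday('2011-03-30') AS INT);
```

1061

1 day remains in March 2011 after the 30th (31 − 30).
Full months from April 2011 through January 2014 contribute their day counts.
Then 23 days into February 2014.
Total: 1 + 30 + 31 + 30 + 31 + 31 + 30 + 31 + 30 + 31 + 31 + 29 + 31 + 30 + 31 + 30 + 31 + 31 + 30 + 31 + 30 + 31 + 31 + 28 + 31 + 30 + 31 + 30 + 31 + 31 + 30 + 31 + 30 + 31 + 31 + 23 = 1061.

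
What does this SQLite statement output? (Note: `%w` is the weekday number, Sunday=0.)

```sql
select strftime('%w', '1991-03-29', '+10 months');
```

First apply '+10 months': 1991-03-29 → 1992-01-29.
1992-01-29 is a Wednesday; with Sunday=0 that is 3.

3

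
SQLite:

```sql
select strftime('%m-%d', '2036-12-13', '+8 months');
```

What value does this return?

First apply '+8 months': 2036-12-13 → 2037-08-13.
`%m-%d` extracts the month-day: 08-13.

08-13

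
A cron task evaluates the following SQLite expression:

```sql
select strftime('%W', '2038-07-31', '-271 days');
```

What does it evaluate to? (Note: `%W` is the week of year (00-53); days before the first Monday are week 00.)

First apply '-271 days': 2038-07-31 → 2037-11-02.
2037-11-02 is a Monday. SQLite's %W counts Mondays since the year started; the result is 44.

44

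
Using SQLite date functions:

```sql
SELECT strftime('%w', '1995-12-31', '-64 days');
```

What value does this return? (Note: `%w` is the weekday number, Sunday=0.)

6

First apply '-64 days': 1995-12-31 → 1995-10-28.
1995-10-28 is a Saturday; with Sunday=0 that is 6.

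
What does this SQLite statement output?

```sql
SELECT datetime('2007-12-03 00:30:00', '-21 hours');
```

-21 hours from 2007-12-03 00:30:00 is 2007-12-02 03:30:00 (crosses midnight).

2007-12-02 03:30:00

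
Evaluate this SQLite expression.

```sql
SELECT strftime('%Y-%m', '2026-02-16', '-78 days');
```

First apply '-78 days': 2026-02-16 → 2025-11-30.
`%Y-%m` extracts the year-month: 2025-11.

2025-11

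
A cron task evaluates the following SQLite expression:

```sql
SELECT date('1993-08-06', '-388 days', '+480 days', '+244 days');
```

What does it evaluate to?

Applying '-388 days' to 1993-08-06: counting 388 days back gives 1992-07-14.
Applying '+480 days' to 1992-07-14: counting 480 days forward gives 1993-11-06.
Applying '+244 days' to 1993-11-06: counting 244 days forward gives 1994-07-08.

1994-07-08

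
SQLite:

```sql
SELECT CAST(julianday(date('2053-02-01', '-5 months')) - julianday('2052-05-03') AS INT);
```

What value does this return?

121

Adding -5 months to 2053-02-01 gives 2052-09-01.
28 days remain in May 2052 after the 3rd (31 − 3).
June 2052: 30 days.
July 2052: 31 days.
August 2052: 31 days.
Then 1 day into September 2052.
Total: 28 + 30 + 31 + 31 + 1 = 121.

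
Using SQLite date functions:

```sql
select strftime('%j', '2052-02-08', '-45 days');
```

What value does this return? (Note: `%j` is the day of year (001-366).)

First apply '-45 days': 2052-02-08 → 2051-12-25.
Day-of-year for 2051-12-25: days since 2051-01-01 inclusive = 359, zero-padded to 359.

359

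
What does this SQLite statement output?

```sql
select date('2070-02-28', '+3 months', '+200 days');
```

Adding +3 months to 2070-02-28 gives 2070-05-28.
Applying '+200 days' to 2070-05-28: counting 200 days forward gives 2070-12-14.

2070-12-14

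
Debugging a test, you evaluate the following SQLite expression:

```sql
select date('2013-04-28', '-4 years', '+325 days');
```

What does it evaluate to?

Adding -4 years to 2013-04-28 gives 2009-04-28.
Applying '+325 days' to 2009-04-28: counting 325 days forward gives 2010-03-19.

2010-03-19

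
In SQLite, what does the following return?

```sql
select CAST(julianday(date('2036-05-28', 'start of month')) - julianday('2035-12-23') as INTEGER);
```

130

`start of month` rewinds 2036-05-28 to 2036-05-01.
8 days remain in December 2035 after the 23rd (31 − 23).
January 2036: 31 days.
February 2036: 29 days (leap year).
March 2036: 31 days.
April 2036: 30 days.
Then 1 day into May 2036.
Total: 8 + 31 + 29 + 31 + 30 + 1 = 130.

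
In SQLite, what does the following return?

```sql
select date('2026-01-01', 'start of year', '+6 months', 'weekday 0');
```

2026-07-05

`start of year` rewinds 2026-01-01 to 2026-01-01.
Adding +6 months to 2026-01-01 gives 2026-07-01.
`weekday 0` advances to the next Sunday; 2026-07-01 is a Wednesday, so it moves forward to 2026-07-05.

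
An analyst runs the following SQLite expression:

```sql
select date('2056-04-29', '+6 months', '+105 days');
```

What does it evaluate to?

Adding +6 months to 2056-04-29 gives 2056-10-29.
Applying '+105 days' to 2056-10-29: counting 105 days forward gives 2057-02-11.

2057-02-11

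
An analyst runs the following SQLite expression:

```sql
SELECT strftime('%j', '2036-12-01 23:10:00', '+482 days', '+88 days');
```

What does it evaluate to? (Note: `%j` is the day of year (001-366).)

175

First apply '+482 days', '+88 days': 2036-12-01 23:10:00 → 2038-06-24 23:10:00.
Day-of-year for 2038-06-24: days since 2038-01-01 inclusive = 175, zero-padded to 175.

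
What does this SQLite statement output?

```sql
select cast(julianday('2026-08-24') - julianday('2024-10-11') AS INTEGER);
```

20 days remain in October 2024 after the 11th (31 − 11).
Full months from November 2024 through July 2026 contribute their day counts.
Then 24 days into August 2026.
Total: 20 + 30 + 31 + 31 + 28 + 31 + 30 + 31 + 30 + 31 + 31 + 30 + 31 + 30 + 31 + 31 + 28 + 31 + 30 + 31 + 30 + 31 + 24 = 682.

682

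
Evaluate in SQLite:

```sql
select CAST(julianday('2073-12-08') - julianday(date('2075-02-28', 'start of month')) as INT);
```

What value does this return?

`start of month` rewinds 2075-02-28 to 2075-02-01.
23 days remain in December 2073 after the 8th (31 − 8).
Full months from January 2074 through January 2075 contribute their day counts.
Then 1 day into February 2075.
Total: 23 + 31 + 28 + 31 + 30 + 31 + 30 + 31 + 31 + 30 + 31 + 30 + 31 + 31 + 1 = 420.
The subtraction is earlier − later, so the result is −420 → -420.

-420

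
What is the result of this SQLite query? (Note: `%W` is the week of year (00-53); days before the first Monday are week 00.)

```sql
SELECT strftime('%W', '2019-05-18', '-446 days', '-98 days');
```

47

First apply '-446 days', '-98 days': 2019-05-18 → 2017-11-20.
2017-11-20 is a Monday. SQLite's %W counts Mondays since the year started; the result is 47.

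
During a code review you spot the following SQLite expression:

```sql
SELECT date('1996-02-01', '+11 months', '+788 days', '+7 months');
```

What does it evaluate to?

1999-09-28

Adding +11 months to 1996-02-01 gives 1997-01-01.
Applying '+788 days' to 1997-01-01: counting 788 days forward gives 1999-02-28.
Adding +7 months to 1999-02-28 gives 1999-09-28.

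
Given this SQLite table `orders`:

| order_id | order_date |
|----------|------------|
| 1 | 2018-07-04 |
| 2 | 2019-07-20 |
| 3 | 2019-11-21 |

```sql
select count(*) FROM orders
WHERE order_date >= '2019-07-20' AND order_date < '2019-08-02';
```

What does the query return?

1

Rows in [2019-07-20, 2019-08-02): 2019-07-20 → 1 row.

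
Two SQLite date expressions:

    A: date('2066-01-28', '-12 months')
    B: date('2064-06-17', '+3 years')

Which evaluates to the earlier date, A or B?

A = 2065-01-28.
B = 2067-06-17.
A is earlier.

A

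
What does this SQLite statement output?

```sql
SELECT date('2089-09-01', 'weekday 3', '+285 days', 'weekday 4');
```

`weekday 3` advances to the next Wednesday; 2089-09-01 is a Thursday, so it moves forward to 2089-09-07.
Applying '+285 days' to 2089-09-07: counting 285 days forward gives 2090-06-19.
`weekday 4` advances to the next Thursday; 2090-06-19 is a Monday, so it moves forward to 2090-06-22.

2090-06-22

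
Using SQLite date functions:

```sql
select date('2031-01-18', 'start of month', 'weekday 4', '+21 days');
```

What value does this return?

2031-01-23

`start of month` rewinds 2031-01-18 to 2031-01-01.
`weekday 4` advances to the next Thursday; 2031-01-01 is a Wednesday, so it moves forward to 2031-01-02.
Advancing 21 more days within January lands on 2031-01-23.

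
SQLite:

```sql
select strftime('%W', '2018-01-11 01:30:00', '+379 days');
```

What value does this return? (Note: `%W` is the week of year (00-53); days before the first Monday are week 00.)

First apply '+379 days': 2018-01-11 01:30:00 → 2019-01-25 01:30:00.
2019-01-25 is a Friday. SQLite's %W counts Mondays since the year started; the result is 03.

03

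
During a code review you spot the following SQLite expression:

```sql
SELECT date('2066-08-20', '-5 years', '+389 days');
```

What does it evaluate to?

2062-09-13

Adding -5 years to 2066-08-20 gives 2061-08-20.
Applying '+389 days' to 2061-08-20: counting 389 days forward gives 2062-09-13.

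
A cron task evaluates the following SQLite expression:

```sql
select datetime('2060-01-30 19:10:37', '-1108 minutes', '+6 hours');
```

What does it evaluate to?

2060-01-30 06:42:37

1108 minutes = 18h 28m; -1108 minutes from 2060-01-30 19:10:37 is 2060-01-30 00:42:37.
+6 hours from 2060-01-30 00:42:37 is 2060-01-30 06:42:37.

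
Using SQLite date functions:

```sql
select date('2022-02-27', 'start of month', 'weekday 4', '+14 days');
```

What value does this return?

`start of month` rewinds 2022-02-27 to 2022-02-01.
`weekday 4` advances to the next Thursday; 2022-02-01 is a Tuesday, so it moves forward to 2022-02-03.
Advancing 14 more days within February lands on 2022-02-17.

2022-02-17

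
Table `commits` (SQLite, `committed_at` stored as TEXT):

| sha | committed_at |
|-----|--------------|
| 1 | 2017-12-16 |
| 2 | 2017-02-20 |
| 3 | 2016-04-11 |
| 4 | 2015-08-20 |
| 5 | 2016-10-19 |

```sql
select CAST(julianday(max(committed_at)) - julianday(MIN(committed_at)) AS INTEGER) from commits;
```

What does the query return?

MIN = 2015-08-20, MAX = 2017-12-16.
11 days remain in August 2015 after the 20th (31 − 20).
Full months from September 2015 through November 2017 contribute their day counts.
Then 16 days into December 2017.
Total: 11 + 30 + 31 + 30 + 31 + 31 + 29 + 31 + 30 + 31 + 30 + 31 + 31 + 30 + 31 + 30 + 31 + 31 + 28 + 31 + 30 + 31 + 30 + 31 + 31 + 30 + 31 + 30 + 16 = 849.

849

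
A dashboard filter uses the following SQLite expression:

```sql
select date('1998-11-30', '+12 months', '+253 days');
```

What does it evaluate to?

Adding +12 months to 1998-11-30 gives 1999-11-30.
Applying '+253 days' to 1999-11-30: counting 253 days forward gives 2000-08-09.

2000-08-09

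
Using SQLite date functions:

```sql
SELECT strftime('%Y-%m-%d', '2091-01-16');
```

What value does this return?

`%Y-%m-%d` extracts the ISO date: 2091-01-16.

2091-01-16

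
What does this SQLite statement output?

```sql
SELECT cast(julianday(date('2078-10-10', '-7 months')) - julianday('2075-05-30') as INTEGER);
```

1015

Adding -7 months to 2078-10-10 gives 2078-03-10.
1 day remains in May 2075 after the 30th (31 − 30).
Full months from June 2075 through February 2078 contribute their day counts.
Then 10 days into March 2078.
Total: 1 + 30 + 31 + 31 + 30 + 31 + 30 + 31 + 31 + 29 + 31 + 30 + 31 + 30 + 31 + 31 + 30 + 31 + 30 + 31 + 31 + 28 + 31 + 30 + 31 + 30 + 31 + 31 + 30 + 31 + 30 + 31 + 31 + 28 + 10 = 1015.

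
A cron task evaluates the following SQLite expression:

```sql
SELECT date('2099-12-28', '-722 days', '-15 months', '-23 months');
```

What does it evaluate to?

2094-11-05

Applying '-722 days' to 2099-12-28: counting 722 days back gives 2098-01-05.
Adding -15 months to 2098-01-05 gives 2096-10-05.
Adding -23 months to 2096-10-05 gives 2094-11-05.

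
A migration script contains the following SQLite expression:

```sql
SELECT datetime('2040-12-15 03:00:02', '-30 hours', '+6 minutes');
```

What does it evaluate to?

-30 hours from 2040-12-15 03:00:02 is 2040-12-13 21:00:02 (crosses midnight).
+6 minutes from 2040-12-13 21:00:02 is 2040-12-13 21:06:02.

2040-12-13 21:06:02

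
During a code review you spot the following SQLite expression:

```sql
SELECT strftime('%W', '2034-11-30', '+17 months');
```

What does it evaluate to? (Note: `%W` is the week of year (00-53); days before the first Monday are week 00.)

17

First apply '+17 months': 2034-11-30 → 2036-04-30.
2036-04-30 is a Wednesday. SQLite's %W counts Mondays since the year started; the result is 17.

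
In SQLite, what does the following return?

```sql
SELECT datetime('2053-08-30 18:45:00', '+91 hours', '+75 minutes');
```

+91 hours from 2053-08-30 18:45:00 is 2053-09-03 13:45:00 (crosses midnight).
75 minutes = 1h 15m; +75 minutes from 2053-09-03 13:45:00 is 2053-09-03 15:00:00.

2053-09-03 15:00:00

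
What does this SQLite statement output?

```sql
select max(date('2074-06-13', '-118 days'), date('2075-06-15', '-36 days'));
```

date('2074-06-13', '-118 days') → 2074-02-15.
date('2075-06-15', '-36 days') → 2075-05-10.
Later of the two is 2075-05-10.

2075-05-10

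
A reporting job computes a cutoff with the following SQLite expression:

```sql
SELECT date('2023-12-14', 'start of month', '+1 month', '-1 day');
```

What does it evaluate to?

2023-12-31

`start of month` rewinds 2023-12-14 to 2023-12-01.
Adding +1 month to 2023-12-01 gives 2024-01-01.
Going back 1 day from 2024-01-01 reaches 2023-12-31 (last day of December, 31 days).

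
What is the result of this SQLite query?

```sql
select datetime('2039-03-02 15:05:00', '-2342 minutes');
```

2039-03-01 00:03:00

2342 minutes = 39h 2m; -2342 minutes from 2039-03-02 15:05:00 is 2039-03-01 00:03:00 (crosses midnight).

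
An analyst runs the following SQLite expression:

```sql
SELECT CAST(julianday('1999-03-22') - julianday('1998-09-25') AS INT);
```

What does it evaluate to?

5 days remain in September 1998 after the 25th (30 − 25).
October 1998: 31 days.
November 1998: 30 days.
December 1998: 31 days.
January 1999: 31 days.
February 1999: 28 days.
Then 22 days into March 1999.
Total: 5 + 31 + 30 + 31 + 31 + 28 + 22 = 178.

178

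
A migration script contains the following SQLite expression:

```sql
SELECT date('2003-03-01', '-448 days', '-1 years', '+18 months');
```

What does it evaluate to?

Applying '-448 days' to 2003-03-01: counting 448 days back gives 2001-12-08.
Adding -1 year to 2001-12-08 gives 2000-12-08.
Adding +18 months to 2000-12-08 gives 2002-06-08.

2002-06-08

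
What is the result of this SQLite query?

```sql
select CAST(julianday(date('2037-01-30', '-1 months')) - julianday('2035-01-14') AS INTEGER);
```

Adding -1 month to 2037-01-30 gives 2036-12-30.
17 days remain in January 2035 after the 14th (31 − 14).
Full months from February 2035 through November 2036 contribute their day counts.
Then 30 days into December 2036.
Total: 17 + 28 + 31 + 30 + 31 + 30 + 31 + 31 + 30 + 31 + 30 + 31 + 31 + 29 + 31 + 30 + 31 + 30 + 31 + 31 + 30 + 31 + 30 + 30 = 716.

716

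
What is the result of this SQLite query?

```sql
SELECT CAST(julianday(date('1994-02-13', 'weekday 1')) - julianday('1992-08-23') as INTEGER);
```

540

`weekday 1` advances to the next Monday; 1994-02-13 is a Sunday, so it moves forward to 1994-02-14.
8 days remain in August 1992 after the 23rd (31 − 23).
Full months from September 1992 through January 1994 contribute their day counts.
Then 14 days into February 1994.
Total: 8 + 30 + 31 + 30 + 31 + 31 + 28 + 31 + 30 + 31 + 30 + 31 + 31 + 30 + 31 + 30 + 31 + 31 + 14 = 540.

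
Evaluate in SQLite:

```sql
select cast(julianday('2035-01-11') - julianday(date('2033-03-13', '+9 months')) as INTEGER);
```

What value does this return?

Adding +9 months to 2033-03-13 gives 2033-12-13.
18 days remain in December 2033 after the 13th (31 − 13).
Full months from January 2034 through December 2034 contribute their day counts.
Then 11 days into January 2035.
Total: 18 + 31 + 28 + 31 + 30 + 31 + 30 + 31 + 31 + 30 + 31 + 30 + 31 + 11 = 394.

394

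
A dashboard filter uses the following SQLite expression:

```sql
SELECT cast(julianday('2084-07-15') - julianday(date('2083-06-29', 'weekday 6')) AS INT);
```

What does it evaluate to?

`weekday 6` advances to the next Saturday; 2083-06-29 is a Tuesday, so it moves forward to 2083-07-03.
28 days remain in July 2083 after the 3rd (31 − 3).
Full months from August 2083 through June 2084 contribute their day counts.
Then 15 days into July 2084.
Total: 28 + 31 + 30 + 31 + 30 + 31 + 31 + 29 + 31 + 30 + 31 + 30 + 15 = 378.

378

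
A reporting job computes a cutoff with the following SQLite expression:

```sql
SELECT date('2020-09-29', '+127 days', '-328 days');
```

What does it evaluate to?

Applying '+127 days' to 2020-09-29: counting 127 days forward gives 2021-02-03.
Applying '-328 days' to 2021-02-03: counting 328 days back gives 2020-03-12.

2020-03-12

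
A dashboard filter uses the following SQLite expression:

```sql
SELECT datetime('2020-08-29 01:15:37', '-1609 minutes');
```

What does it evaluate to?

1609 minutes = 26h 49m; -1609 minutes from 2020-08-29 01:15:37 is 2020-08-27 22:26:37 (crosses midnight).

2020-08-27 22:26:37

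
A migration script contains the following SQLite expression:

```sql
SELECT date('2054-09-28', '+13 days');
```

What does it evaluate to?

2054-10-11

September 2054 has 30 days; 2 remain after the 28th, so 3 days reach 2054-10-01.
Advancing 10 more days within October lands on 2054-10-11.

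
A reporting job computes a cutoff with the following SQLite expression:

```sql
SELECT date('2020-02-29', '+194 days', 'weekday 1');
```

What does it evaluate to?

2020-09-14

Applying '+194 days' to 2020-02-29: counting 194 days forward gives 2020-09-10.
`weekday 1` advances to the next Monday; 2020-09-10 is a Thursday, so it moves forward to 2020-09-14.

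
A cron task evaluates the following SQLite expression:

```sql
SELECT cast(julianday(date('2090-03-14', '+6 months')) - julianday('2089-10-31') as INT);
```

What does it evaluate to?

Adding +6 months to 2090-03-14 gives 2090-09-14.
0 days remain in October 2089 after the 31st (31 − 31).
Full months from November 2089 through August 2090 contribute their day counts.
Then 14 days into September 2090.
Total: 0 + 30 + 31 + 31 + 28 + 31 + 30 + 31 + 30 + 31 + 31 + 14 = 318.

318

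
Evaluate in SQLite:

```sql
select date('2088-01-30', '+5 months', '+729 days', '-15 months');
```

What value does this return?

Adding +5 months to 2088-01-30 gives 2088-06-30.
Applying '+729 days' to 2088-06-30: counting 729 days forward gives 2090-06-29.
Adding -15 months to 2090-06-29 gives 2089-03-29.

2089-03-29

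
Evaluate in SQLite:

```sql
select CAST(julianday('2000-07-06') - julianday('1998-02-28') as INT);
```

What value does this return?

0 days remain in February 1998 after the 28th (28 − 28).
Full months from March 1998 through June 2000 contribute their day counts.
Then 6 days into July 2000.
Total: 0 + 31 + 30 + 31 + 30 + 31 + 31 + 30 + 31 + 30 + 31 + 31 + 28 + 31 + 30 + 31 + 30 + 31 + 31 + 30 + 31 + 30 + 31 + 31 + 29 + 31 + 30 + 31 + 30 + 6 = 859.

859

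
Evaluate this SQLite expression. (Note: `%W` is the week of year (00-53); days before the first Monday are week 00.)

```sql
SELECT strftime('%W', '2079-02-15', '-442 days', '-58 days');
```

First apply '-442 days', '-58 days': 2079-02-15 → 2077-10-03.
2077-10-03 is a Sunday. SQLite's %W counts Mondays since the year started; the result is 39.

39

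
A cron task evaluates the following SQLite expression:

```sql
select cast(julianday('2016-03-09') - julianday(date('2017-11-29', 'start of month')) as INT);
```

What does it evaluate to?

`start of month` rewinds 2017-11-29 to 2017-11-01.
22 days remain in March 2016 after the 9th (31 − 9).
Full months from April 2016 through October 2017 contribute their day counts.
Then 1 day into November 2017.
Total: 22 + 30 + 31 + 30 + 31 + 31 + 30 + 31 + 30 + 31 + 31 + 28 + 31 + 30 + 31 + 30 + 31 + 31 + 30 + 31 + 1 = 602.
The subtraction is earlier − later, so the result is −602 → -602.

-602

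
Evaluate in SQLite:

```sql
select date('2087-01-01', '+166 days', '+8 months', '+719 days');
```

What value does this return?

Applying '+166 days' to 2087-01-01: counting 166 days forward gives 2087-06-16.
Adding +8 months to 2087-06-16 gives 2088-02-16.
Applying '+719 days' to 2088-02-16: counting 719 days forward gives 2090-02-04.

2090-02-04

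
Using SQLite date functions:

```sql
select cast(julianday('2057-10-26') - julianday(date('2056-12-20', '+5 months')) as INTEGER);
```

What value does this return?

159

Adding +5 months to 2056-12-20 gives 2057-05-20.
11 days remain in May 2057 after the 20th (31 − 20).
June 2057: 30 days.
July 2057: 31 days.
August 2057: 31 days.
September 2057: 30 days.
Then 26 days into October 2057.
Total: 11 + 30 + 31 + 31 + 30 + 26 = 159.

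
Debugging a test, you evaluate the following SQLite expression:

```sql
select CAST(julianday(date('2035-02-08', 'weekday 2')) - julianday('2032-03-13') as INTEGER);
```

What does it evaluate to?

`weekday 2` advances to the next Tuesday; 2035-02-08 is a Thursday, so it moves forward to 2035-02-13.
18 days remain in March 2032 after the 13th (31 − 13).
Full months from April 2032 through January 2035 contribute their day counts.
Then 13 days into February 2035.
Total: 18 + 30 + 31 + 30 + 31 + 31 + 30 + 31 + 30 + 31 + 31 + 28 + 31 + 30 + 31 + 30 + 31 + 31 + 30 + 31 + 30 + 31 + 31 + 28 + 31 + 30 + 31 + 30 + 31 + 31 + 30 + 31 + 30 + 31 + 31 + 13 = 1067.

1067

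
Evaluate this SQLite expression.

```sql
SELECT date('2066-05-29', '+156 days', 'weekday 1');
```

Applying '+156 days' to 2066-05-29: counting 156 days forward gives 2066-11-01.
`weekday 1` advances to the next Monday; 2066-11-01 is already a Monday, so it stays at 2066-11-01.

2066-11-01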